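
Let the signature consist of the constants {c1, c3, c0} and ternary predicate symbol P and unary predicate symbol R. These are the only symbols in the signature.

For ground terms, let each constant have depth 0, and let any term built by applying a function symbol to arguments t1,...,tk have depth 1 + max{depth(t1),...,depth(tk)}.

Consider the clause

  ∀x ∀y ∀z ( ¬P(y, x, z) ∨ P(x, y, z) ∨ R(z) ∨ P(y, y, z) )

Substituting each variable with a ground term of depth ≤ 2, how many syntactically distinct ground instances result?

27

Ground terms of depth ≤ 2:
  With no function symbols every ground term is a constant, so there are exactly 3 ground terms at every depth bound.
  N_0 = 3
  N_1 = 3
  N_2 = 3
So there are 3 ground terms available for substitution.
The clause has 3 distinct variables (x, y, z), each appearing in the body. In the free term algebra distinct substitutions yield syntactically distinct ground instances.
Number of ground instances = 3^3 = 27.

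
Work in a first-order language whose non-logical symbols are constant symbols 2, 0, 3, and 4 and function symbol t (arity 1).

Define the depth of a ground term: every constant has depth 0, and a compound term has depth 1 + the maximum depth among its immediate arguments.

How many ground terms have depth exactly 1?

4

Count level by level. With function symbols t/1, the terms of depth ≤ k are the 4 constants together with each function applied to depth-≤(k−1) tuples, so N_k = 4 + N_{k-1}.
N_0 = 4
N_1 = 4 + 4 = 8
Terms of depth exactly 1: N_1 − N_0 = 8 − 4 = 4.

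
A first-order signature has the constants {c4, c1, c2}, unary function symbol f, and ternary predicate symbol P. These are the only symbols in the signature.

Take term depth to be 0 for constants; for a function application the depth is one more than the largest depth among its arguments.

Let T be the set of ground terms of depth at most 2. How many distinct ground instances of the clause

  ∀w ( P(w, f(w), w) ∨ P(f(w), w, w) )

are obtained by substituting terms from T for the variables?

Ground terms of depth ≤ 2:
  If N_k denotes the number of depth-≤k ground terms, the 3 constants give N_0 = 3, and each function symbol of arity r contributes N_{k-1}^r new terms at level k: N_k = 3 + N_{k-1}.
  N_0 = 3
  N_1 = 3 + 3 = 6
  N_2 = 3 + 6 = 9
So there are 9 ground terms available for substitution.
There is 1 variable to instantiate (w),  occurring in at least one literal, so different choices give different ground instances.
Number of ground instances = 9.

9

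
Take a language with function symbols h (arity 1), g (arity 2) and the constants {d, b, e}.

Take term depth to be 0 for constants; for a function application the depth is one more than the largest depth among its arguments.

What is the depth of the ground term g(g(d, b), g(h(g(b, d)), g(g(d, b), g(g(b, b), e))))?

5

depth(g(d, b)) = 1 + max(0, 0) = 1
depth(g(b, d)) = 1 + max(0, 0) = 1
depth(h(g(b, d))) = 1 + depth(g(b, d)) = 1 + 1 = 2
depth(g(b, b)) = 1 + max(0, 0) = 1
depth(g(g(b, b), e)) = 1 + max(1, 0) = 2
depth(g(g(d, b), g(g(b, b), e))) = 1 + max(1, 2) = 3
depth(g(h(g(b, d)), g(g(d, b), g(g(b, b), e)))) = 1 + max(2, 3) = 4
depth(g(g(d, b), g(h(g(b, d)), g(g(d, b), g(g(b, b), e))))) = 1 + max(1, 4) = 5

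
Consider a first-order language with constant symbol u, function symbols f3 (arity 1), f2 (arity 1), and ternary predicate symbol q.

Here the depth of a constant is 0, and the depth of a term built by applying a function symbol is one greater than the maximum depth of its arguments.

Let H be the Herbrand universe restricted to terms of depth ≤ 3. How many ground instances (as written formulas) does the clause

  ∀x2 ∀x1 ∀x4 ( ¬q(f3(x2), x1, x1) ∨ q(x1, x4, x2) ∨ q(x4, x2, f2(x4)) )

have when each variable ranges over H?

Ground terms of depth ≤ 3:
  Write N_k for the number of ground terms of depth ≤ k. A term of depth ≤ k is either a constant or a function symbol applied to arguments of depth ≤ k−1, so N_k = 1 + N_{k-1} + N_{k-1}.
  N_0 = 1
  N_1 = 1 + 1 + 1 = 3
  N_2 = 1 + 3 + 3 = 7
  N_3 = 1 + 7 + 7 = 15
So there are 15 ground terms available for substitution.
Each of x2, x1, x4 ranges independently over the available ground terms, and distinct assignments produce distinct instances.
Number of ground instances = 15^3 = 3375.

3375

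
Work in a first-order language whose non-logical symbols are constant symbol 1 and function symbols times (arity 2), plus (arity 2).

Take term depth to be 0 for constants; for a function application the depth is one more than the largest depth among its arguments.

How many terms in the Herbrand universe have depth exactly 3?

704

If N_k denotes the number of depth-≤k ground terms, the 1 constant gives N_0 = 1, and each function symbol of arity r contributes N_{k-1}^r new terms at level k: N_k = 1 + N_{k-1}^2 + N_{k-1}^2.
N_0 = 1
N_1 = 1 + 1^2 + 1^2 = 3
N_2 = 1 + 3^2 + 3^2 = 19
N_3 = 1 + 19^2 + 19^2 = 723
Terms of depth exactly 3: N_3 − N_2 = 723 − 19 = 704.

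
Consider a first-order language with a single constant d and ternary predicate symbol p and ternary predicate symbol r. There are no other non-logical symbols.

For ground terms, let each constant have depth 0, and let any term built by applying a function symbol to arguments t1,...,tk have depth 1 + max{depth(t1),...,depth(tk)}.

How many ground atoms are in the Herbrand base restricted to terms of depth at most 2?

2

First count ground terms of depth ≤ 2.
With no function symbols every ground term is a constant, so there is exactly 1 ground term at every depth bound.
N_0 = 1
N_1 = 1
N_2 = 1
So |H| = 1.
Ground atoms are formed by filling each argument slot of a predicate with a term from H, so an r-ary predicate gives |H|^r atoms:
  p: 1^3 = 1;  r: 1^3 = 1
Total ground atoms: 1 + 1 = 2.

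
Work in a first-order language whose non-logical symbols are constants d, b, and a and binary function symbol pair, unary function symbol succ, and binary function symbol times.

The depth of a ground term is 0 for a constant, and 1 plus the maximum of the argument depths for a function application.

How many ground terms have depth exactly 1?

21

Let N_k = |{terms of depth ≤ k}|. Then N_0 = 3 and N_k = 3 + N_{k-1}^2 + N_{k-1} + N_{k-1}^2 for k ≥ 1 (one summand per function symbol, arity giving the exponent).
N_0 = 3
N_1 = 3 + 3^2 + 3 + 3^2 = 24
Terms of depth exactly 1: N_1 − N_0 = 24 − 3 = 21.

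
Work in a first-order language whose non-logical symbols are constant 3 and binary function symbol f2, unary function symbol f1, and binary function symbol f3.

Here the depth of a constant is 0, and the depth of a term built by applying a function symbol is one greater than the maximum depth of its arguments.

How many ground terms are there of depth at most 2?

Let N_k count ground terms of depth at most k. Each non-constant term of depth ≤ k is some function symbol applied to depth-≤(k−1) arguments, giving N_k = 1 + N_{k-1}^2 + N_{k-1} + N_{k-1}^2.
N_0 = 1
N_1 = 1 + 1^2 + 1 + 1^2 = 4
N_2 = 1 + 4^2 + 4 + 4^2 = 37

37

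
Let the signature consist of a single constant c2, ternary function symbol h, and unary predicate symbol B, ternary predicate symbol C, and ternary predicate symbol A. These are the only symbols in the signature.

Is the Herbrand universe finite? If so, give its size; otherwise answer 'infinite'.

The signature has at least one function symbol (h, arity 3) and at least one constant (c2).
Iterating h gives infinitely many distinct ground terms: c2, h(c2, c2, c2), h(h(c2, c2, c2), h(c2, c2, c2), h(c2, c2, c2)), ...
So the Herbrand universe is infinite.

infinite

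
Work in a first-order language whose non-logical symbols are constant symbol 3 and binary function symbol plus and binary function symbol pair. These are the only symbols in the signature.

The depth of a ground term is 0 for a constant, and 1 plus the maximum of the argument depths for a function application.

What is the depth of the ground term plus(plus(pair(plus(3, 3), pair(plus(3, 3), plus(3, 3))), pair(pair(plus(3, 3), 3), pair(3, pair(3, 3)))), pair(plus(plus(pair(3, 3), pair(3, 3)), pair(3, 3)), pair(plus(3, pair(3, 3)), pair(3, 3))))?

depth(plus(3, 3)) = 1 + max(0, 0) = 1
depth(pair(plus(3, 3), plus(3, 3))) = 1 + max(1, 1) = 2
depth(pair(plus(3, 3), pair(plus(3, 3), plus(3, 3)))) = 1 + max(1, 2) = 3
depth(pair(plus(3, 3), 3)) = 1 + max(1, 0) = 2
depth(pair(3, 3)) = 1 + max(0, 0) = 1
depth(pair(3, pair(3, 3))) = 1 + max(0, 1) = 2
depth(pair(pair(plus(3, 3), 3), pair(3, pair(3, 3)))) = 1 + max(2, 2) = 3
depth(plus(pair(plus(3, 3), pair(plus(3, 3), plus(3, 3))), pair(pair(plus(3, 3), 3), pair(3, pair(3, 3))))) = 1 + max(3, 3) = 4
depth(plus(pair(3, 3), pair(3, 3))) = 1 + max(1, 1) = 2
depth(plus(plus(pair(3, 3), pair(3, 3)), pair(3, 3))) = 1 + max(2, 1) = 3
depth(plus(3, pair(3, 3))) = 1 + max(0, 1) = 2
depth(pair(plus(3, pair(3, 3)), pair(3, 3))) = 1 + max(2, 1) = 3
depth(pair(plus(plus(pair(3, 3), pair(3, 3)), pair(3, 3)), pair(plus(3, pair(3, 3)), pair(3, 3)))) = 1 + max(3, 3) = 4
depth(plus(plus(pair(plus(3, 3), pair(plus(3, 3), plus(3, 3))), pair(pair(plus(3, 3), 3), pair(3, pair(3, 3)))), pair(plus(plus(pair(3, 3), pair(3, 3)), pair(3, 3)), pair(plus(3, pair(3, 3)), pair(3, 3))))) = 1 + max(4, 4) = 5

5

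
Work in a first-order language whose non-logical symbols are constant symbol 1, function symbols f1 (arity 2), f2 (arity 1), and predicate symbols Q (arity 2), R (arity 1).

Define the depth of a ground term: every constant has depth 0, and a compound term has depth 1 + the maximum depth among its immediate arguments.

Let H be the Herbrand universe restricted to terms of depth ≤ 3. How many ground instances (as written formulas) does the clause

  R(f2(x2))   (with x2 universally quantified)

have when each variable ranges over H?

Ground terms of depth ≤ 3:
  Write N_k for the number of ground terms of depth ≤ k. A term of depth ≤ k is either a constant or a function symbol applied to arguments of depth ≤ k−1, so N_k = 1 + N_{k-1}^2 + N_{k-1}.
  N_0 = 1
  N_1 = 1 + 1^2 + 1 = 3
  N_2 = 1 + 3^2 + 3 = 13
  N_3 = 1 + 13^2 + 13 = 183
So there are 183 ground terms available for substitution.
The variable x2 ranges independently over the available ground terms, and distinct assignments produce distinct instances.
Number of ground instances = 183.

183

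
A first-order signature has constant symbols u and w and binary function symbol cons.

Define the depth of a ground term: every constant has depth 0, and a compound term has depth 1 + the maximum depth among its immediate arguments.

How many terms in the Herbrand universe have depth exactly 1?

Let N_k = |{terms of depth ≤ k}|. Then N_0 = 2 and N_k = 2 + N_{k-1}^2 for k ≥ 1 (one summand per function symbol, arity giving the exponent).
N_0 = 2
N_1 = 2 + 2^2 = 6
Terms of depth exactly 1: N_1 − N_0 = 6 − 2 = 4.

4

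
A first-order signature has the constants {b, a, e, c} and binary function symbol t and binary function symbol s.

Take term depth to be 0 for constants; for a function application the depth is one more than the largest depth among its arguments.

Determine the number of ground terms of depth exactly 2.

2560

Count level by level. With function symbols t/2, s/2, the terms of depth ≤ k are the 4 constants together with each function applied to depth-≤(k−1) tuples, so N_k = 4 + N_{k-1}^2 + N_{k-1}^2.
N_0 = 4
N_1 = 4 + 4^2 + 4^2 = 36
N_2 = 4 + 36^2 + 36^2 = 2596
Terms of depth exactly 2: N_2 − N_1 = 2596 − 36 = 2560.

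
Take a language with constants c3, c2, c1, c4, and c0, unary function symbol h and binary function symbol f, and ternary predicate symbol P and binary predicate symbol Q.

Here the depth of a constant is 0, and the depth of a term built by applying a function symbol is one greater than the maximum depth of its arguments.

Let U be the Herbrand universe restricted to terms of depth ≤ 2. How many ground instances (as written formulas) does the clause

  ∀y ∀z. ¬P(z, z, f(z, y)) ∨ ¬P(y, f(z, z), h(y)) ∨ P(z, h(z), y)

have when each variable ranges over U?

Ground terms of depth ≤ 2:
  Write N_k for the number of ground terms of depth ≤ k. A term of depth ≤ k is either a constant or a function symbol applied to arguments of depth ≤ k−1, so N_k = 5 + N_{k-1} + N_{k-1}^2.
  N_0 = 5
  N_1 = 5 + 5 + 5^2 = 35
  N_2 = 5 + 35 + 35^2 = 1265
So there are 1265 ground terms available for substitution.
The body mentions every one of the 2 quantified variables; since ground terms form a free algebra, no two substitutions collapse to the same formula.
Number of ground instances = 1265^2 = 1600225.

1600225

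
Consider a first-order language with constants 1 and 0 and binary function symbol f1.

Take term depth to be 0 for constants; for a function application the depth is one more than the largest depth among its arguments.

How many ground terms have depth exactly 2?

If N_k denotes the number of depth-≤k ground terms, the 2 constants give N_0 = 2, and each function symbol of arity r contributes N_{k-1}^r new terms at level k: N_k = 2 + N_{k-1}^2.
N_0 = 2
N_1 = 2 + 2^2 = 6
N_2 = 2 + 6^2 = 38
Terms of depth exactly 2: N_2 − N_1 = 38 − 6 = 32.

32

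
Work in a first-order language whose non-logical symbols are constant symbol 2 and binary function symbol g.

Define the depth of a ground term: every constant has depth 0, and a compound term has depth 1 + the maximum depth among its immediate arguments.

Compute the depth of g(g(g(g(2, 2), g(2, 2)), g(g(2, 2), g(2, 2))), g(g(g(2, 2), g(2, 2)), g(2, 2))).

depth(g(2, 2)) = 1 + max(0, 0) = 1
depth(g(g(2, 2), g(2, 2))) = 1 + max(1, 1) = 2
depth(g(g(g(2, 2), g(2, 2)), g(g(2, 2), g(2, 2)))) = 1 + max(2, 2) = 3
depth(g(g(g(2, 2), g(2, 2)), g(2, 2))) = 1 + max(2, 1) = 3
depth(g(g(g(g(2, 2), g(2, 2)), g(g(2, 2), g(2, 2))), g(g(g(2, 2), g(2, 2)), g(2, 2)))) = 1 + max(3, 3) = 4

4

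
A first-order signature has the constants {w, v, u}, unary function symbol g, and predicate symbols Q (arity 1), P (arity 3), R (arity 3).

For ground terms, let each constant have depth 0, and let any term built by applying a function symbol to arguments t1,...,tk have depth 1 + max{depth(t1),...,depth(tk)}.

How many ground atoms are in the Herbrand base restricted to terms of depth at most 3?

First count ground terms of depth ≤ 3.
Count level by level. With function symbols g/1, the terms of depth ≤ k are the 3 constants together with each function applied to depth-≤(k−1) tuples, so N_k = 3 + N_{k-1}.
N_0 = 3
N_1 = 3 + 3 = 6
N_2 = 3 + 6 = 9
N_3 = 3 + 9 = 12
Explicitly: w, v, u, g(w), g(v), g(u), g(g(w)), g(g(v)), g(g(u)), g(g(g(w))), g(g(g(v))), g(g(g(u))).
So |H| = 12.
Each predicate of arity r yields |H|^r ground atoms (one per choice of an r-tuple from H):
  Q: 12;  P: 12^3 = 1728;  R: 12^3 = 1728
Total ground atoms: 12 + 1728 + 1728 = 3468.

3468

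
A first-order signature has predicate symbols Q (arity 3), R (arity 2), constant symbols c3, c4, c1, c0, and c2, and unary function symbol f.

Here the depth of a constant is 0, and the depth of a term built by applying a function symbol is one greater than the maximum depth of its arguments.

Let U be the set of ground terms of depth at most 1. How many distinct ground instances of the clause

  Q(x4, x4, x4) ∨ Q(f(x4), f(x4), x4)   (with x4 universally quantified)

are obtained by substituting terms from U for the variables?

Ground terms of depth ≤ 1:
  If N_k denotes the number of depth-≤k ground terms, the 5 constants give N_0 = 5, and each function symbol of arity r contributes N_{k-1}^r new terms at level k: N_k = 5 + N_{k-1}.
  N_0 = 5
  N_1 = 5 + 5 = 10
  Explicitly: c3, c4, c1, c0, c2, f(c3), f(c4), f(c1), f(c0), f(c2).
So there are 10 ground terms available for substitution.
The body mentions the single quantified variable x4; since ground terms form a free algebra, no two substitutions collapse to the same formula.
Number of ground instances = 10.

10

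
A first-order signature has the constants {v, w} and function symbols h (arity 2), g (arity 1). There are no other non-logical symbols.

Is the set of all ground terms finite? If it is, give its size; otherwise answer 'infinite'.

infinite

The signature has at least one function symbol (h, arity 2) and at least one constant (v).
Iterating h gives infinitely many distinct ground terms: v, h(v, v), h(h(v, v), h(v, v)), ...
So the Herbrand universe is infinite.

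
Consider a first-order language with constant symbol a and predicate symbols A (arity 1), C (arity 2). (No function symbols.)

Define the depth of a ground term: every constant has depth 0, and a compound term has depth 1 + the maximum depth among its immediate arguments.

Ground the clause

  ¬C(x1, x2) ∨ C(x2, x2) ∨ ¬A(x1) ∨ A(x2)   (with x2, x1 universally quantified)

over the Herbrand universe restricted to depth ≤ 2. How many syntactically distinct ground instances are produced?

Ground terms of depth ≤ 2:
  With no function symbols every ground term is a constant, so there is exactly 1 ground term at every depth bound.
  N_0 = 1
  N_1 = 1
  N_2 = 1
  Explicitly: a.
So there is exactly 1 ground term available for substitution.
The body mentions every one of the 2 quantified variables; since ground terms form a free algebra, no two substitutions collapse to the same formula.
Number of ground instances = 1^2 = 1.

1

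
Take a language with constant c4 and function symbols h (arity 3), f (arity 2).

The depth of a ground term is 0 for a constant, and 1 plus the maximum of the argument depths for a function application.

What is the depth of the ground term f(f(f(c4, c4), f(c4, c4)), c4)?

depth(f(c4, c4)) = 1 + max(0, 0) = 1
depth(f(f(c4, c4), f(c4, c4))) = 1 + max(1, 1) = 2
depth(f(f(f(c4, c4), f(c4, c4)), c4)) = 1 + max(2, 0) = 3

3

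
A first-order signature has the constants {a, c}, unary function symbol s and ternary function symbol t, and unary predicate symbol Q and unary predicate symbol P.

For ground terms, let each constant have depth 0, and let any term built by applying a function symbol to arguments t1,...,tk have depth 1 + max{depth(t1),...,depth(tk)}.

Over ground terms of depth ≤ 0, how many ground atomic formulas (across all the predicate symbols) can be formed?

First count ground terms of depth ≤ 0.
Write N_k for the number of ground terms of depth ≤ k. A term of depth ≤ k is either a constant or a function symbol applied to arguments of depth ≤ k−1, so N_k = 2 + N_{k-1} + N_{k-1}^3.
N_0 = 2
So |H| = 2.
A ground atom is a predicate applied to a tuple of terms from H, so the count is the sum over predicates of |H|^arity:
  Q: 2;  P: 2
Total ground atoms: 2 + 2 = 4.

4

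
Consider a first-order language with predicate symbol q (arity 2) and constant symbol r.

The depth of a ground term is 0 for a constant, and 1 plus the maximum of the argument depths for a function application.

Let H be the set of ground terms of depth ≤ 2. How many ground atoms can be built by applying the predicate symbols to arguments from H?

First count ground terms of depth ≤ 2.
With no function symbols every ground term is a constant, so there is exactly 1 ground term at every depth bound.
N_0 = 1
N_1 = 1
N_2 = 1
Explicitly: r.
So |H| = 1.
A ground atom is a predicate applied to a tuple of terms from H, so the count is the sum over predicates of |H|^arity:
  q: 1^2 = 1
Total ground atoms: 1.

1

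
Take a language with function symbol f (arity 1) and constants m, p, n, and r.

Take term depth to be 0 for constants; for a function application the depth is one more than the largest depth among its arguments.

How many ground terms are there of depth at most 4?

20

Count level by level. With function symbols f/1, the terms of depth ≤ k are the 4 constants together with each function applied to depth-≤(k−1) tuples, so N_k = 4 + N_{k-1}.
N_0 = 4
N_1 = 4 + 4 = 8
N_2 = 4 + 8 = 12
N_3 = 4 + 12 = 16
N_4 = 4 + 16 = 20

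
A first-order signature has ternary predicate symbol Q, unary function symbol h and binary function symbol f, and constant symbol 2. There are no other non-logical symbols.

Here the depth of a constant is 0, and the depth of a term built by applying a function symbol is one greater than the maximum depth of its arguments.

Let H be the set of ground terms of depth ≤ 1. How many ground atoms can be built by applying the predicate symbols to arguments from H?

First count ground terms of depth ≤ 1.
If N_k denotes the number of depth-≤k ground terms, the 1 constant gives N_0 = 1, and each function symbol of arity r contributes N_{k-1}^r new terms at level k: N_k = 1 + N_{k-1} + N_{k-1}^2.
N_0 = 1
N_1 = 1 + 1 + 1^2 = 3
Explicitly: 2, h(2), f(2, 2).
So |H| = 3.
Ground atoms are formed by filling each argument slot of a predicate with a term from H, so an r-ary predicate gives |H|^r atoms:
  Q: 3^3 = 27
Total ground atoms: 27.

27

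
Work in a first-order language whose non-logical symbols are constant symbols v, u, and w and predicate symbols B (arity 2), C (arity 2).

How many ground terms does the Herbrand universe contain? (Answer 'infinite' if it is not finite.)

3

There are no function symbols, so every ground term is one of the 3 constants.
The Herbrand universe is {v, u, w}, which is finite with 3 elements.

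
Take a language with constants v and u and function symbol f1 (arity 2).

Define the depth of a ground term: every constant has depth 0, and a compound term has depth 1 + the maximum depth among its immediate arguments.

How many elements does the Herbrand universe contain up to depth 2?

38

Let N_k count ground terms of depth at most k. Each non-constant term of depth ≤ k is some function symbol applied to depth-≤(k−1) arguments, giving N_k = 2 + N_{k-1}^2.
N_0 = 2
N_1 = 2 + 2^2 = 6
N_2 = 2 + 6^2 = 38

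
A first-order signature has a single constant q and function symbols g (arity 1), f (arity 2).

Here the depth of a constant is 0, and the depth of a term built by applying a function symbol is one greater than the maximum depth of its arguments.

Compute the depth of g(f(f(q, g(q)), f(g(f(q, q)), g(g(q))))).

depth(g(q)) = 1 + depth(q) = 1 + 0 = 1
depth(f(q, g(q))) = 1 + max(0, 1) = 2
depth(f(q, q)) = 1 + max(0, 0) = 1
depth(g(f(q, q))) = 1 + depth(f(q, q)) = 1 + 1 = 2
depth(g(g(q))) = 1 + depth(g(q)) = 1 + 1 = 2
depth(f(g(f(q, q)), g(g(q)))) = 1 + max(2, 2) = 3
depth(f(f(q, g(q)), f(g(f(q, q)), g(g(q))))) = 1 + max(2, 3) = 4
depth(g(f(f(q, g(q)), f(g(f(q, q)), g(g(q)))))) = 1 + depth(f(f(q, g(q)), f(g(f(q, q)), g(g(q))))) = 1 + 4 = 5

5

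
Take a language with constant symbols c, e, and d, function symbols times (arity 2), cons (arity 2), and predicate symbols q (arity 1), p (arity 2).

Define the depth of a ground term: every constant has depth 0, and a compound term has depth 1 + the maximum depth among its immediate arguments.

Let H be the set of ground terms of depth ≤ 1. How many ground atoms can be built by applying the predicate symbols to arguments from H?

First count ground terms of depth ≤ 1.
If N_k denotes the number of depth-≤k ground terms, the 3 constants give N_0 = 3, and each function symbol of arity r contributes N_{k-1}^r new terms at level k: N_k = 3 + N_{k-1}^2 + N_{k-1}^2.
N_0 = 3
N_1 = 3 + 3^2 + 3^2 = 21
So |H| = 21.
Each predicate of arity r yields |H|^r ground atoms (one per choice of an r-tuple from H):
  q: 21;  p: 21^2 = 441
Total ground atoms: 21 + 441 = 462.

462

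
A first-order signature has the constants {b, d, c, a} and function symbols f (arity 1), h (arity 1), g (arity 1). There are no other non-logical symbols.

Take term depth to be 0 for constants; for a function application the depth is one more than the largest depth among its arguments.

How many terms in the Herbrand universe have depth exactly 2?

Count level by level. With function symbols f/1, h/1, g/1, the terms of depth ≤ k are the 4 constants together with each function applied to depth-≤(k−1) tuples, so N_k = 4 + N_{k-1} + N_{k-1} + N_{k-1}.
N_0 = 4
N_1 = 4 + 4 + 4 + 4 = 16
N_2 = 4 + 16 + 16 + 16 = 52
Terms of depth exactly 2: N_2 − N_1 = 52 − 16 = 36.

36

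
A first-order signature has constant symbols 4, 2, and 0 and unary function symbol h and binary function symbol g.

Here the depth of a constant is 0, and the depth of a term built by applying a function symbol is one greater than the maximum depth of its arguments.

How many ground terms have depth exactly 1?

Write N_k for the number of ground terms of depth ≤ k. A term of depth ≤ k is either a constant or a function symbol applied to arguments of depth ≤ k−1, so N_k = 3 + N_{k-1} + N_{k-1}^2.
N_0 = 3
N_1 = 3 + 3 + 3^2 = 15
Terms of depth exactly 1: N_1 − N_0 = 15 − 3 = 12.

12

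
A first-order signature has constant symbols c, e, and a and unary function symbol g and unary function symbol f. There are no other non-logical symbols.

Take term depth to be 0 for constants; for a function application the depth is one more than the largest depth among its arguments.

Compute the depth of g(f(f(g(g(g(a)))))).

depth(g(a)) = 1 + depth(a) = 1 + 0 = 1
depth(g(g(a))) = 1 + depth(g(a)) = 1 + 1 = 2
depth(g(g(g(a)))) = 1 + depth(g(g(a))) = 1 + 2 = 3
depth(f(g(g(g(a))))) = 1 + depth(g(g(g(a)))) = 1 + 3 = 4
depth(f(f(g(g(g(a)))))) = 1 + depth(f(g(g(g(a))))) = 1 + 4 = 5
depth(g(f(f(g(g(g(a))))))) = 1 + depth(f(f(g(g(g(a)))))) = 1 + 5 = 6

6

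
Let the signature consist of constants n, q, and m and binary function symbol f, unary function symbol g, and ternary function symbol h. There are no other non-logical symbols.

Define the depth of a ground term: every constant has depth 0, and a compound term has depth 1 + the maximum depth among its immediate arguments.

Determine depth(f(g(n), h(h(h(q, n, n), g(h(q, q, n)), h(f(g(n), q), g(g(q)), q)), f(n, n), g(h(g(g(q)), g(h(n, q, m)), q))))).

depth(g(n)) = 1 + depth(n) = 1 + 0 = 1
depth(h(q, n, n)) = 1 + max(0, 0, 0) = 1
depth(h(q, q, n)) = 1 + max(0, 0, 0) = 1
depth(g(h(q, q, n))) = 1 + depth(h(q, q, n)) = 1 + 1 = 2
depth(f(g(n), q)) = 1 + max(1, 0) = 2
depth(g(q)) = 1 + depth(q) = 1 + 0 = 1
depth(g(g(q))) = 1 + depth(g(q)) = 1 + 1 = 2
depth(h(f(g(n), q), g(g(q)), q)) = 1 + max(2, 2, 0) = 3
depth(h(h(q, n, n), g(h(q, q, n)), h(f(g(n), q), g(g(q)), q))) = 1 + max(1, 2, 3) = 4
depth(f(n, n)) = 1 + max(0, 0) = 1
depth(h(n, q, m)) = 1 + max(0, 0, 0) = 1
depth(g(h(n, q, m))) = 1 + depth(h(n, q, m)) = 1 + 1 = 2
depth(h(g(g(q)), g(h(n, q, m)), q)) = 1 + max(2, 2, 0) = 3
depth(g(h(g(g(q)), g(h(n, q, m)), q))) = 1 + depth(h(g(g(q)), g(h(n, q, m)), q)) = 1 + 3 = 4
depth(h(h(h(q, n, n), g(h(q, q, n)), h(f(g(n), q), g(g(q)), q)), f(n, n), g(h(g(g(q)), g(h(n, q, m)), q)))) = 1 + max(4, 1, 4) = 5
depth(f(g(n), h(h(h(q, n, n), g(h(q, q, n)), h(f(g(n), q), g(g(q)), q)), f(n, n), g(h(g(g(q)), g(h(n, q, m)), q))))) = 1 + max(1, 5) = 6

6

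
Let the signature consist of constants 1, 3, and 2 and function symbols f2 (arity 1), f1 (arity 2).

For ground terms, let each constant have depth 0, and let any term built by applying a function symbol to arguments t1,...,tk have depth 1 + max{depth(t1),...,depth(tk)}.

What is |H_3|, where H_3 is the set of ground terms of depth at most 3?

If N_k denotes the number of depth-≤k ground terms, the 3 constants give N_0 = 3, and each function symbol of arity r contributes N_{k-1}^r new terms at level k: N_k = 3 + N_{k-1} + N_{k-1}^2.
N_0 = 3
N_1 = 3 + 3 + 3^2 = 15
N_2 = 3 + 15 + 15^2 = 243
N_3 = 3 + 243 + 243^2 = 59295

59295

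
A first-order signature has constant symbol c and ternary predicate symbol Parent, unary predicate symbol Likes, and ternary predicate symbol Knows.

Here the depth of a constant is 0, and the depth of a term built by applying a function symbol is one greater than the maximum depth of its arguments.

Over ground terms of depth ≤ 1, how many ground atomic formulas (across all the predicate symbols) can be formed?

First count ground terms of depth ≤ 1.
With no function symbols every ground term is a constant, so there is exactly 1 ground term at every depth bound.
N_0 = 1
N_1 = 1
Explicitly: c.
So |H| = 1.
Ground atoms are formed by filling each argument slot of a predicate with a term from H, so an r-ary predicate gives |H|^r atoms:
  Parent: 1^3 = 1;  Likes: 1;  Knows: 1^3 = 1
Total ground atoms: 1 + 1 + 1 = 3.

3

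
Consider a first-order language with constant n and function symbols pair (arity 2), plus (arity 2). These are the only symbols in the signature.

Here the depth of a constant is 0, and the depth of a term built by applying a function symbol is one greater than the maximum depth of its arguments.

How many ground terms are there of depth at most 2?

19

Let N_k count ground terms of depth at most k. Each non-constant term of depth ≤ k is some function symbol applied to depth-≤(k−1) arguments, giving N_k = 1 + N_{k-1}^2 + N_{k-1}^2.
N_0 = 1
N_1 = 1 + 1^2 + 1^2 = 3
N_2 = 1 + 3^2 + 3^2 = 19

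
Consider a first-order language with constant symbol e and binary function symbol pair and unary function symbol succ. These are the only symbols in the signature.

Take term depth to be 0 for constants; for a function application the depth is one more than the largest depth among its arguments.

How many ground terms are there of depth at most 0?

Count level by level. With function symbols pair/2, succ/1, the terms of depth ≤ k are the 1 constant together with each function applied to depth-≤(k−1) tuples, so N_k = 1 + N_{k-1}^2 + N_{k-1}.
N_0 = 1
Explicitly: e.

1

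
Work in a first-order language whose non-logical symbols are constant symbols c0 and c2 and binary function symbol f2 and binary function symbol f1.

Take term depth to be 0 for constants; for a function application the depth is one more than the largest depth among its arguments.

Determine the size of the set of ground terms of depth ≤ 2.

If N_k denotes the number of depth-≤k ground terms, the 2 constants give N_0 = 2, and each function symbol of arity r contributes N_{k-1}^r new terms at level k: N_k = 2 + N_{k-1}^2 + N_{k-1}^2.
N_0 = 2
N_1 = 2 + 2^2 + 2^2 = 10
N_2 = 2 + 10^2 + 10^2 = 202

202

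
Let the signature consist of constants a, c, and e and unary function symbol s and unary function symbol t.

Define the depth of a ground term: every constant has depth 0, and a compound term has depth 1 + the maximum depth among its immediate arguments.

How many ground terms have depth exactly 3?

24

Count level by level. With function symbols s/1, t/1, the terms of depth ≤ k are the 3 constants together with each function applied to depth-≤(k−1) tuples, so N_k = 3 + N_{k-1} + N_{k-1}.
N_0 = 3
N_1 = 3 + 3 + 3 = 9
N_2 = 3 + 9 + 9 = 21
N_3 = 3 + 21 + 21 = 45
Terms of depth exactly 3: N_3 − N_2 = 45 − 21 = 24.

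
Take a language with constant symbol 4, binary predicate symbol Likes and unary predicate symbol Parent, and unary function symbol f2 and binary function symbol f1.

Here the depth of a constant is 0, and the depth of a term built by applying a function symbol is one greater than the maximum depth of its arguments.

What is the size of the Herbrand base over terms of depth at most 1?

First count ground terms of depth ≤ 1.
Let N_k count ground terms of depth at most k. Each non-constant term of depth ≤ k is some function symbol applied to depth-≤(k−1) arguments, giving N_k = 1 + N_{k-1} + N_{k-1}^2.
N_0 = 1
N_1 = 1 + 1 + 1^2 = 3
So |H| = 3.
For each predicate symbol, the number of ground atoms is |H| raised to its arity; summing:
  Likes: 3^2 = 9;  Parent: 3
Total ground atoms: 9 + 3 = 12.

12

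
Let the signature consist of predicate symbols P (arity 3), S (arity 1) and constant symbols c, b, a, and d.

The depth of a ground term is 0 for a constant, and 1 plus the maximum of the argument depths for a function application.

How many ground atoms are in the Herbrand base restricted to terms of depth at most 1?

68

First count ground terms of depth ≤ 1.
With no function symbols every ground term is a constant, so there are exactly 4 ground terms at every depth bound.
N_0 = 4
N_1 = 4
Explicitly: c, b, a, d.
So |H| = 4.
A ground atom is a predicate applied to a tuple of terms from H, so the count is the sum over predicates of |H|^arity:
  P: 4^3 = 64;  S: 4
Total ground atoms: 64 + 4 = 68.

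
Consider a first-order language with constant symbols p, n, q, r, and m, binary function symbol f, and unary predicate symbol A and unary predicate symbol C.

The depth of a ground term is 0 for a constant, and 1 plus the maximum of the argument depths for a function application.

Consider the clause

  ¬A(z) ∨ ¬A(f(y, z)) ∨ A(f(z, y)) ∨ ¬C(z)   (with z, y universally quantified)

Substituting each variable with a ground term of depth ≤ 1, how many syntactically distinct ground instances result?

Ground terms of depth ≤ 1:
  Count level by level. With function symbols f/2, the terms of depth ≤ k are the 5 constants together with each function applied to depth-≤(k−1) tuples, so N_k = 5 + N_{k-1}^2.
  N_0 = 5
  N_1 = 5 + 5^2 = 30
So there are 30 ground terms available for substitution.
Each of z, y ranges independently over the available ground terms, and distinct assignments produce distinct instances.
Number of ground instances = 30^2 = 900.

900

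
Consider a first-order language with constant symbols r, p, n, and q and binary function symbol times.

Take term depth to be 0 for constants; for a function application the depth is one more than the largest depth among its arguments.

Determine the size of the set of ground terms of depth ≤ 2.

Write N_k for the number of ground terms of depth ≤ k. A term of depth ≤ k is either a constant or a function symbol applied to arguments of depth ≤ k−1, so N_k = 4 + N_{k-1}^2.
N_0 = 4
N_1 = 4 + 4^2 = 20
N_2 = 4 + 20^2 = 404

404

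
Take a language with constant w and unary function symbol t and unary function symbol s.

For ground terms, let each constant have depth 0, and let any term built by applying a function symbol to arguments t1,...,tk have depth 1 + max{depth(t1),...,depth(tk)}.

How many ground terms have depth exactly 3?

8

Let N_k = |{terms of depth ≤ k}|. Then N_0 = 1 and N_k = 1 + N_{k-1} + N_{k-1} for k ≥ 1 (one summand per function symbol, arity giving the exponent).
N_0 = 1
N_1 = 1 + 1 + 1 = 3
N_2 = 1 + 3 + 3 = 7
N_3 = 1 + 7 + 7 = 15
Terms of depth exactly 3: N_3 − N_2 = 15 − 7 = 8.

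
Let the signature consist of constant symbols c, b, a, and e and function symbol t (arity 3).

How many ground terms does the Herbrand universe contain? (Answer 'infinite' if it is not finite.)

The signature has at least one function symbol (t, arity 3) and at least one constant (c).
Iterating t gives infinitely many distinct ground terms: c, t(c, c, c), t(t(c, c, c), t(c, c, c), t(c, c, c)), ...
So the Herbrand universe is infinite.

infinite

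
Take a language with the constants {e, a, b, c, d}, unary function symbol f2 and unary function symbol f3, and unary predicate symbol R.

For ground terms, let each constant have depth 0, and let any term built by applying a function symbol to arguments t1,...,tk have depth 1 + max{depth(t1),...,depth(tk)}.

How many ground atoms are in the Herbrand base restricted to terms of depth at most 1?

First count ground terms of depth ≤ 1.
Count level by level. With function symbols f2/1, f3/1, the terms of depth ≤ k are the 5 constants together with each function applied to depth-≤(k−1) tuples, so N_k = 5 + N_{k-1} + N_{k-1}.
N_0 = 5
N_1 = 5 + 5 + 5 = 15
So |H| = 15.
Each predicate of arity r yields |H|^r ground atoms (one per choice of an r-tuple from H):
  R: 15
Total ground atoms: 15.

15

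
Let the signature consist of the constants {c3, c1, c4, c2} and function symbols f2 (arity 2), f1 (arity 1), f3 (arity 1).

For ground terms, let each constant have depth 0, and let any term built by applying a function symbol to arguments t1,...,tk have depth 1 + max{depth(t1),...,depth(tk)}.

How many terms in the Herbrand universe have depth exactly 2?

Write N_k for the number of ground terms of depth ≤ k. A term of depth ≤ k is either a constant or a function symbol applied to arguments of depth ≤ k−1, so N_k = 4 + N_{k-1}^2 + N_{k-1} + N_{k-1}.
N_0 = 4
N_1 = 4 + 4^2 + 4 + 4 = 28
N_2 = 4 + 28^2 + 28 + 28 = 844
Terms of depth exactly 2: N_2 − N_1 = 844 − 28 = 816.

816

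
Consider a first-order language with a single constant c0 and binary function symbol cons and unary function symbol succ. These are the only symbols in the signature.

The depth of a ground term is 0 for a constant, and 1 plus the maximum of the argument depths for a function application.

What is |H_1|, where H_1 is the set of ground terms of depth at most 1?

3

If N_k denotes the number of depth-≤k ground terms, the 1 constant gives N_0 = 1, and each function symbol of arity r contributes N_{k-1}^r new terms at level k: N_k = 1 + N_{k-1}^2 + N_{k-1}.
N_0 = 1
N_1 = 1 + 1^2 + 1 = 3
Explicitly: c0, cons(c0, c0), succ(c0).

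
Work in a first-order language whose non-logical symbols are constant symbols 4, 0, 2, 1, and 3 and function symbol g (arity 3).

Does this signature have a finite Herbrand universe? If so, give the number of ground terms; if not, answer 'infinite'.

infinite

The signature has at least one function symbol (g, arity 3) and at least one constant (4).
Iterating g gives infinitely many distinct ground terms: 4, g(4, 4, 4), g(g(4, 4, 4), g(4, 4, 4), g(4, 4, 4)), ...
So the Herbrand universe is infinite.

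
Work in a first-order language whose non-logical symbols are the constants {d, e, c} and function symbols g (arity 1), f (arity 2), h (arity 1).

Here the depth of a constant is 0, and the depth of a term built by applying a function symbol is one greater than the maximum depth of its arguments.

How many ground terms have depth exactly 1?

Count level by level. With function symbols g/1, f/2, h/1, the terms of depth ≤ k are the 3 constants together with each function applied to depth-≤(k−1) tuples, so N_k = 3 + N_{k-1} + N_{k-1}^2 + N_{k-1}.
N_0 = 3
N_1 = 3 + 3 + 3^2 + 3 = 18
Terms of depth exactly 1: N_1 − N_0 = 18 − 3 = 15.

15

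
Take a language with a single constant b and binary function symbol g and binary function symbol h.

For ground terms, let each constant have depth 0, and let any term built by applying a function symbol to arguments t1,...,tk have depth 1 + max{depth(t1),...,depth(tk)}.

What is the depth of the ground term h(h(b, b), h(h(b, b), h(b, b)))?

depth(h(b, b)) = 1 + max(0, 0) = 1
depth(h(h(b, b), h(b, b))) = 1 + max(1, 1) = 2
depth(h(h(b, b), h(h(b, b), h(b, b)))) = 1 + max(1, 2) = 3

3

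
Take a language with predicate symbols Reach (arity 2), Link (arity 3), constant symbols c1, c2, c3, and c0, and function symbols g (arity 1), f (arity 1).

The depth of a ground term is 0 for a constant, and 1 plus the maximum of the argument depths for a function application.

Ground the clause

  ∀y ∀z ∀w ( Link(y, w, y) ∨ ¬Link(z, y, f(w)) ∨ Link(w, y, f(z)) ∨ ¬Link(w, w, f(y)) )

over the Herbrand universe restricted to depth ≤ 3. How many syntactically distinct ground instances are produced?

Ground terms of depth ≤ 3:
  Let N_k = |{terms of depth ≤ k}|. Then N_0 = 4 and N_k = 4 + N_{k-1} + N_{k-1} for k ≥ 1 (one summand per function symbol, arity giving the exponent).
  N_0 = 4
  N_1 = 4 + 4 + 4 = 12
  N_2 = 4 + 12 + 12 = 28
  N_3 = 4 + 28 + 28 = 60
So there are 60 ground terms available for substitution.
There are 3 variables to instantiate (y, z, w), each occurring in at least one literal, so different choices give different ground instances.
Number of ground instances = 60^3 = 216000.

216000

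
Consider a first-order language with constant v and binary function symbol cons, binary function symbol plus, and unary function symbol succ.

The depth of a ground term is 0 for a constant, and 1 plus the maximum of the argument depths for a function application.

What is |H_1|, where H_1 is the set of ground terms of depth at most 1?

Write N_k for the number of ground terms of depth ≤ k. A term of depth ≤ k is either a constant or a function symbol applied to arguments of depth ≤ k−1, so N_k = 1 + N_{k-1}^2 + N_{k-1}^2 + N_{k-1}.
N_0 = 1
N_1 = 1 + 1^2 + 1^2 + 1 = 4

4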